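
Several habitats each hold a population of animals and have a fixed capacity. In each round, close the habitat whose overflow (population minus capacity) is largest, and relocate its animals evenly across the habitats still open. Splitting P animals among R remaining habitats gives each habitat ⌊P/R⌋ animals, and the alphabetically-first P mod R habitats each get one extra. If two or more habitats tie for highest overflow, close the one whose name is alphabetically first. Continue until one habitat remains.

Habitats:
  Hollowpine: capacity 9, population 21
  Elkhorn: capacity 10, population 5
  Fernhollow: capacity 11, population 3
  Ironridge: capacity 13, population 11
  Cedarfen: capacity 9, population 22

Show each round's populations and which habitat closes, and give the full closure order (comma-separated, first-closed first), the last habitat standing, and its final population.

Round 1: Cedarfen=22 Elkhorn=5 Fernhollow=3 Hollowpine=21 Ironridge=11 → close Cedarfen (overflow 13)
  22÷4 = 5 each, +1 to first 2
Round 2: Elkhorn=11 Fernhollow=9 Hollowpine=26 Ironridge=16 → close Hollowpine (overflow 17)
  26÷3 = 8 each, +1 to first 2
Round 3: Elkhorn=20 Fernhollow=18 Ironridge=24 → close Ironridge (overflow 11)
  24÷2 = 12 each, +1 to first 0
Round 4: Elkhorn=32 Fernhollow=30 → close Elkhorn (overflow 22)
  32÷1 = 32 each, +1 to first 0

Closure order: Cedarfen, Hollowpine, Ironridge, Elkhorn
Last habitat: Fernhollow with 62 animals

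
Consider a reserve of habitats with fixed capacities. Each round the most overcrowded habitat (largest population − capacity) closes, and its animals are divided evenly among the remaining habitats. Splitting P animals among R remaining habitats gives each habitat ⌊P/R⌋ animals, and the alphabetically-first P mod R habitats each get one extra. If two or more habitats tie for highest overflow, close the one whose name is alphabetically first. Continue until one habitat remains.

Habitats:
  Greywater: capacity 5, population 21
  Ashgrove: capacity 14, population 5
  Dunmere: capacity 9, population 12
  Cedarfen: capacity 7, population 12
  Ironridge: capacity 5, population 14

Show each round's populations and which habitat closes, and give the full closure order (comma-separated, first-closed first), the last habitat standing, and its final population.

Round 1: Ashgrove=5 Cedarfen=12 Dunmere=12 Greywater=21 Ironridge=14 → close Greywater (overflow 16)
  21÷4 = 5 each, +1 to first 1
Round 2: Ashgrove=11 Cedarfen=17 Dunmere=17 Ironridge=19 → close Ironridge (overflow 14)
  19÷3 = 6 each, +1 to first 1
Round 3: Ashgrove=18 Cedarfen=23 Dunmere=23 → close Cedarfen (overflow 16)
  23÷2 = 11 each, +1 to first 1
Round 4: Ashgrove=30 Dunmere=34 → close Dunmere (overflow 25)
  34÷1 = 34 each, +1 to first 0

Closure order: Greywater, Ironridge, Cedarfen, Dunmere
Last habitat: Ashgrove with 64 animals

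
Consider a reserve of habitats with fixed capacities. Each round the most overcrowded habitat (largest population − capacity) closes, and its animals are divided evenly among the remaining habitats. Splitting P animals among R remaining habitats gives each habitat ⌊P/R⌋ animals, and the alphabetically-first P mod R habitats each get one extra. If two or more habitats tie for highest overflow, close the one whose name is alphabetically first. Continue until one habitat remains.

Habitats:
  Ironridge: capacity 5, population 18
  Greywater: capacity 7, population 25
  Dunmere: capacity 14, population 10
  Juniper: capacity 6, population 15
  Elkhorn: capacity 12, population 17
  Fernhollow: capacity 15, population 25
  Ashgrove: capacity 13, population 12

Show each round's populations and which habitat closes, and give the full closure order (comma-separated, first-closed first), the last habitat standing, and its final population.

Round 1: Ashgrove=12 Dunmere=10 Elkhorn=17 Fernhollow=25 Greywater=25 Ironridge=18 Juniper=15 → close Greywater (overflow 18)
  25÷6 = 4 each, +1 to first 1
Round 2: Ashgrove=17 Dunmere=14 Elkhorn=21 Fernhollow=29 Ironridge=22 Juniper=19 → close Ironridge (overflow 17)
  22÷5 = 4 each, +1 to first 2
Round 3: Ashgrove=22 Dunmere=19 Elkhorn=25 Fernhollow=33 Juniper=23 → close Fernhollow (overflow 18)
  33÷4 = 8 each, +1 to first 1
Round 4: Ashgrove=31 Dunmere=27 Elkhorn=33 Juniper=31 → close Juniper (overflow 25)
  31÷3 = 10 each, +1 to first 1
Round 5: Ashgrove=42 Dunmere=37 Elkhorn=43 → close Elkhorn (overflow 31)
  43÷2 = 21 each, +1 to first 1
Round 6: Ashgrove=64 Dunmere=58 → close Ashgrove (overflow 51)
  64÷1 = 64 each, +1 to first 0

Closure order: Greywater, Ironridge, Fernhollow, Juniper, Elkhorn, Ashgrove
Last habitat: Dunmere with 122 animals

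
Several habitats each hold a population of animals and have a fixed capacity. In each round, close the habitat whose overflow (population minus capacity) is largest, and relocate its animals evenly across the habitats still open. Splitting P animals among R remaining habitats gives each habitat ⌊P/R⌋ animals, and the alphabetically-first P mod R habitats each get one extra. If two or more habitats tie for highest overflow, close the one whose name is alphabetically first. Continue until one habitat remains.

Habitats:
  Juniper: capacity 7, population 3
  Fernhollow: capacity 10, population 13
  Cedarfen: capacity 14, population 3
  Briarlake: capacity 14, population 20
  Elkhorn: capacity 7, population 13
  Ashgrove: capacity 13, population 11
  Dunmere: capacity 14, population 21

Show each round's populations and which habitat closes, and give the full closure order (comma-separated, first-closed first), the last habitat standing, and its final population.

Round 1: Ashgrove=11 Briarlake=20 Cedarfen=3 Dunmere=21 Elkhorn=13 Fernhollow=13 Juniper=3 → close Dunmere (overflow 7)
  21÷6 = 3 each, +1 to first 3
Round 2: Ashgrove=15 Briarlake=24 Cedarfen=7 Elkhorn=16 Fernhollow=16 Juniper=6 → close Briarlake (overflow 10)
  24÷5 = 4 each, +1 to first 4
Round 3: Ashgrove=20 Cedarfen=12 Elkhorn=21 Fernhollow=21 Juniper=10 → close Elkhorn (overflow 14)
  21÷4 = 5 each, +1 to first 1
Round 4: Ashgrove=26 Cedarfen=17 Fernhollow=26 Juniper=15 → close Fernhollow (overflow 16)
  26÷3 = 8 each, +1 to first 2
Round 5: Ashgrove=35 Cedarfen=26 Juniper=23 → close Ashgrove (overflow 22)
  35÷2 = 17 each, +1 to first 1
Round 6: Cedarfen=44 Juniper=40 → close Juniper (overflow 33)
  40÷1 = 40 each, +1 to first 0

Closure order: Dunmere, Briarlake, Elkhorn, Fernhollow, Ashgrove, Juniper
Last habitat: Cedarfen with 84 animals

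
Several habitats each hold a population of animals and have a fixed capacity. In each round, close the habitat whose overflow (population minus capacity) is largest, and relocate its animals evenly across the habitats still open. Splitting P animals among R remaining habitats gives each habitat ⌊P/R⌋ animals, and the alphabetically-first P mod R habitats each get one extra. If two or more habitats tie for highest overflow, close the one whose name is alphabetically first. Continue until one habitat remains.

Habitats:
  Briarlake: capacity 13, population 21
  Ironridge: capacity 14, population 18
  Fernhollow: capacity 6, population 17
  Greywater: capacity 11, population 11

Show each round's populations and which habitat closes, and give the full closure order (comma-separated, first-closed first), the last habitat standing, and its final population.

Round 1: Briarlake=21 Fernhollow=17 Greywater=11 Ironridge=18 → close Fernhollow (overflow 11)
  17÷3 = 5 each, +1 to first 2
Round 2: Briarlake=27 Greywater=17 Ironridge=23 → close Briarlake (overflow 14)
  27÷2 = 13 each, +1 to first 1
Round 3: Greywater=31 Ironridge=36 → close Ironridge (overflow 22)
  36÷1 = 36 each, +1 to first 0

Closure order: Fernhollow, Briarlake, Ironridge
Last habitat: Greywater with 67 animals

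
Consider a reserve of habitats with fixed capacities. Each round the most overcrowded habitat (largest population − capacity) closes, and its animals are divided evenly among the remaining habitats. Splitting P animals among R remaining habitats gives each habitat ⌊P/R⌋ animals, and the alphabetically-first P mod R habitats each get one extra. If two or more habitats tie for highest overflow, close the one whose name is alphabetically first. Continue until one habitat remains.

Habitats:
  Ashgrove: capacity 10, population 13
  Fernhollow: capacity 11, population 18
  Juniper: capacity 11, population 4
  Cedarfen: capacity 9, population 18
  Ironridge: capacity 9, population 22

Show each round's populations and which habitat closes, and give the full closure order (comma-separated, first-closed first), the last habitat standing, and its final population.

Round 1: Ashgrove=13 Cedarfen=18 Fernhollow=18 Ironridge=22 Juniper=4 → close Ironridge (overflow 13)
  22÷4 = 5 each, +1 to first 2
Round 2: Ashgrove=19 Cedarfen=24 Fernhollow=23 Juniper=9 → close Cedarfen (overflow 15)
  24÷3 = 8 each, +1 to first 0
Round 3: Ashgrove=27 Fernhollow=31 Juniper=17 → close Fernhollow (overflow 20)
  31÷2 = 15 each, +1 to first 1
Round 4: Ashgrove=43 Juniper=32 → close Ashgrove (overflow 33)
  43÷1 = 43 each, +1 to first 0

Closure order: Ironridge, Cedarfen, Fernhollow, Ashgrove
Last habitat: Juniper with 75 animals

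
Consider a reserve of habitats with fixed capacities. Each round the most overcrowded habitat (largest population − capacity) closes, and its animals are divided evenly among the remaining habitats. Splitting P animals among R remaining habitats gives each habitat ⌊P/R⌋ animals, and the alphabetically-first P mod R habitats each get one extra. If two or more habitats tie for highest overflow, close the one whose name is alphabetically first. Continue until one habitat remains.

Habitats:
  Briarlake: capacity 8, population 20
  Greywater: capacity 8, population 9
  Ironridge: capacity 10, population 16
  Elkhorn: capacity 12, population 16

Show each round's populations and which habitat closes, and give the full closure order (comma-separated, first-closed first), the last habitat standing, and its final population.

Round 1: Briarlake=20 Elkhorn=16 Greywater=9 Ironridge=16 → close Briarlake (overflow 12)
  20÷3 = 6 each, +1 to first 2
Round 2: Elkhorn=23 Greywater=16 Ironridge=22 → close Ironridge (overflow 12)
  22÷2 = 11 each, +1 to first 0
Round 3: Elkhorn=34 Greywater=27 → close Elkhorn (overflow 22)
  34÷1 = 34 each, +1 to first 0

Closure order: Briarlake, Ironridge, Elkhorn
Last habitat: Greywater with 61 animals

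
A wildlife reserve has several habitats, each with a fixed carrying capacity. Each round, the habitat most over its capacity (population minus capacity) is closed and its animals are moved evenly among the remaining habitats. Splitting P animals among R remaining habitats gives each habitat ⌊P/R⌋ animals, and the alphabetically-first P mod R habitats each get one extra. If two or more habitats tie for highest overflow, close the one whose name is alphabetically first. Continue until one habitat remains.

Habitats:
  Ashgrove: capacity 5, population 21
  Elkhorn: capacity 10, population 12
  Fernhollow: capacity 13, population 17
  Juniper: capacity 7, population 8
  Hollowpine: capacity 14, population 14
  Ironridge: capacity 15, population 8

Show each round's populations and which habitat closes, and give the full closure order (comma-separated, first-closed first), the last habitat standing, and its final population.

Round 1: Ashgrove=21 Elkhorn=12 Fernhollow=17 Hollowpine=14 Ironridge=8 Juniper=8 → close Ashgrove (overflow 16)
  21÷5 = 4 each, +1 to first 1
Round 2: Elkhorn=17 Fernhollow=21 Hollowpine=18 Ironridge=12 Juniper=12 → close Fernhollow (overflow 8)
  21÷4 = 5 each, +1 to first 1
Round 3: Elkhorn=23 Hollowpine=23 Ironridge=17 Juniper=17 → close Elkhorn (overflow 13)
  23÷3 = 7 each, +1 to first 2
Round 4: Hollowpine=31 Ironridge=25 Juniper=24 → close Hollowpine (overflow 17)
  31÷2 = 15 each, +1 to first 1
Round 5: Ironridge=41 Juniper=39 → close Juniper (overflow 32)
  39÷1 = 39 each, +1 to first 0

Closure order: Ashgrove, Fernhollow, Elkhorn, Hollowpine, Juniper
Last habitat: Ironridge with 80 animals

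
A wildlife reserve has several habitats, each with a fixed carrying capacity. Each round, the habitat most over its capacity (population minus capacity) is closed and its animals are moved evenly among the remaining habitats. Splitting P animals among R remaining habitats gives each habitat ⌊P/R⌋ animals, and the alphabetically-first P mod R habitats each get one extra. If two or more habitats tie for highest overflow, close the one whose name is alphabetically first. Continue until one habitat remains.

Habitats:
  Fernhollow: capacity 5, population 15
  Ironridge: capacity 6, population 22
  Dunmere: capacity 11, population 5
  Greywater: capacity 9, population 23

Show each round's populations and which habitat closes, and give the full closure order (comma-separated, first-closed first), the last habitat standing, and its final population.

Round 1: Dunmere=5 Fernhollow=15 Greywater=23 Ironridge=22 → close Ironridge (overflow 16)
  22÷3 = 7 each, +1 to first 1
Round 2: Dunmere=13 Fernhollow=22 Greywater=30 → close Greywater (overflow 21)
  30÷2 = 15 each, +1 to first 0
Round 3: Dunmere=28 Fernhollow=37 → close Fernhollow (overflow 32)
  37÷1 = 37 each, +1 to first 0

Closure order: Ironridge, Greywater, Fernhollow
Last habitat: Dunmere with 65 animals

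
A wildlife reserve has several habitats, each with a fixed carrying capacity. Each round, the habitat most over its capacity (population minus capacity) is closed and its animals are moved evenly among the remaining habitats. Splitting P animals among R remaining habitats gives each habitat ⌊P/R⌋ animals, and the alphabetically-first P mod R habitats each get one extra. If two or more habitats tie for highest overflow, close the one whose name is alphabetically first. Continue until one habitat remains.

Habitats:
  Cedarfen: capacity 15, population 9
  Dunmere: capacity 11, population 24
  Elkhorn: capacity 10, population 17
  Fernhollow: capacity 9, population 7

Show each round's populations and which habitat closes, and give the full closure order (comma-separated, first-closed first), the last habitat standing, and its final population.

Round 1: Cedarfen=9 Dunmere=24 Elkhorn=17 Fernhollow=7 → close Dunmere (overflow 13)
  24÷3 = 8 each, +1 to first 0
Round 2: Cedarfen=17 Elkhorn=25 Fernhollow=15 → close Elkhorn (overflow 15)
  25÷2 = 12 each, +1 to first 1
Round 3: Cedarfen=30 Fernhollow=27 → close Fernhollow (overflow 18)
  27÷1 = 27 each, +1 to first 0

Closure order: Dunmere, Elkhorn, Fernhollow
Last habitat: Cedarfen with 57 animals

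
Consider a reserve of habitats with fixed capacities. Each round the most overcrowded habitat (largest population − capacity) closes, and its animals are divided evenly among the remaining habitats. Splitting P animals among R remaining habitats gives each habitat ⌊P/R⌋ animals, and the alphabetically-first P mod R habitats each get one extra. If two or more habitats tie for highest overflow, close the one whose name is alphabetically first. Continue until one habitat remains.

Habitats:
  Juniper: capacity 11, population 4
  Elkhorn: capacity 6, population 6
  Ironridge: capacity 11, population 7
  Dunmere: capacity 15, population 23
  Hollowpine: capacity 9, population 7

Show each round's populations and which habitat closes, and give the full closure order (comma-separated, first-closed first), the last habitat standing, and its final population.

Round 1: Dunmere=23 Elkhorn=6 Hollowpine=7 Ironridge=7 Juniper=4 → close Dunmere (overflow 8)
  23÷4 = 5 each, +1 to first 3
Round 2: Elkhorn=12 Hollowpine=13 Ironridge=13 Juniper=9 → close Elkhorn (overflow 6)
  12÷3 = 4 each, +1 to first 0
Round 3: Hollowpine=17 Ironridge=17 Juniper=13 → close Hollowpine (overflow 8)
  17÷2 = 8 each, +1 to first 1
Round 4: Ironridge=26 Juniper=21 → close Ironridge (overflow 15)
  26÷1 = 26 each, +1 to first 0

Closure order: Dunmere, Elkhorn, Hollowpine, Ironridge
Last habitat: Juniper with 47 animals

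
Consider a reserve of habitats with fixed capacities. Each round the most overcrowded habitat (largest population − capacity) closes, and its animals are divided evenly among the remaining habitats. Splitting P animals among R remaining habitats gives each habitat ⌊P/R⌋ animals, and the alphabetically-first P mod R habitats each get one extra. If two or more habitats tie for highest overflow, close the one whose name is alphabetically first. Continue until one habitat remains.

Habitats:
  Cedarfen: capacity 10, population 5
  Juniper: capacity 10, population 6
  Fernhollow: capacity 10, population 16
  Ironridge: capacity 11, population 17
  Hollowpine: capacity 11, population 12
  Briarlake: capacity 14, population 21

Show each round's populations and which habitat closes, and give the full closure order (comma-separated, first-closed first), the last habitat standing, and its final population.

Closure order: Briarlake, Fernhollow, Ironridge, Hollowpine, Cedarfen
Last habitat: Juniper with 77 animals

Round 1: Briarlake=21 Cedarfen=5 Fernhollow=16 Hollowpine=12 Ironridge=17 Juniper=6 → close Briarlake (overflow 7)
  21÷5 = 4 each, +1 to first 1
Round 2: Cedarfen=10 Fernhollow=20 Hollowpine=16 Ironridge=21 Juniper=10 → close Fernhollow (overflow 10)
  20÷4 = 5 each, +1 to first 0
Round 3: Cedarfen=15 Hollowpine=21 Ironridge=26 Juniper=15 → close Ironridge (overflow 15)
  26÷3 = 8 each, +1 to first 2
Round 4: Cedarfen=24 Hollowpine=30 Juniper=23 → close Hollowpine (overflow 19)
  30÷2 = 15 each, +1 to first 0
Round 5: Cedarfen=39 Juniper=38 → close Cedarfen (overflow 29)
  39÷1 = 39 each, +1 to first 0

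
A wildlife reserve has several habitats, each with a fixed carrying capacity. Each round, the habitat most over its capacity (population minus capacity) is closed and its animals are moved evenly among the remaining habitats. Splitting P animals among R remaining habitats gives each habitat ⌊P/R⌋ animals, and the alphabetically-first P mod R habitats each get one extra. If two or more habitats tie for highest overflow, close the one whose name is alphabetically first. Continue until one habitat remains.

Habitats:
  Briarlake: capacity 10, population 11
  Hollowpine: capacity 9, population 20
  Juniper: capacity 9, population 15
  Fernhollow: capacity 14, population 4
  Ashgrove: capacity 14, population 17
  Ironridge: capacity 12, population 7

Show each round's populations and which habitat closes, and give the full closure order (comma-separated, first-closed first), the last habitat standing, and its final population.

Round 1: Ashgrove=17 Briarlake=11 Fernhollow=4 Hollowpine=20 Ironridge=7 Juniper=15 → close Hollowpine (overflow 11)
  20÷5 = 4 each, +1 to first 0
Round 2: Ashgrove=21 Briarlake=15 Fernhollow=8 Ironridge=11 Juniper=19 → close Juniper (overflow 10)
  19÷4 = 4 each, +1 to first 3
Round 3: Ashgrove=26 Briarlake=20 Fernhollow=13 Ironridge=15 → close Ashgrove (overflow 12)
  26÷3 = 8 each, +1 to first 2
Round 4: Briarlake=29 Fernhollow=22 Ironridge=23 → close Briarlake (overflow 19)
  29÷2 = 14 each, +1 to first 1
Round 5: Fernhollow=37 Ironridge=37 → close Ironridge (overflow 25)
  37÷1 = 37 each, +1 to first 0

Closure order: Hollowpine, Juniper, Ashgrove, Briarlake, Ironridge
Last habitat: Fernhollow with 74 animals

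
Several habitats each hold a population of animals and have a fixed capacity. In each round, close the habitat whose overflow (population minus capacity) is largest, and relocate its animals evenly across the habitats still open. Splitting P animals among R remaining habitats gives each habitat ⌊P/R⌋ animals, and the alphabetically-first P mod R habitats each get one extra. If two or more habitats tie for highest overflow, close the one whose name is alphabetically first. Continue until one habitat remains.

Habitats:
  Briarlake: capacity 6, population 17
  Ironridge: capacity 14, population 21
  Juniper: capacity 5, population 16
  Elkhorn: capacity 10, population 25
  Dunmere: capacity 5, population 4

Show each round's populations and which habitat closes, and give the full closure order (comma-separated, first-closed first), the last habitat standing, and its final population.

Closure order: Elkhorn, Briarlake, Juniper, Ironridge
Last habitat: Dunmere with 83 animals

Round 1: Briarlake=17 Dunmere=4 Elkhorn=25 Ironridge=21 Juniper=16 → close Elkhorn (overflow 15)
  25÷4 = 6 each, +1 to first 1
Round 2: Briarlake=24 Dunmere=10 Ironridge=27 Juniper=22 → close Briarlake (overflow 18)
  24÷3 = 8 each, +1 to first 0
Round 3: Dunmere=18 Ironridge=35 Juniper=30 → close Juniper (overflow 25)
  30÷2 = 15 each, +1 to first 0
Round 4: Dunmere=33 Ironridge=50 → close Ironridge (overflow 36)
  50÷1 = 50 each, +1 to first 0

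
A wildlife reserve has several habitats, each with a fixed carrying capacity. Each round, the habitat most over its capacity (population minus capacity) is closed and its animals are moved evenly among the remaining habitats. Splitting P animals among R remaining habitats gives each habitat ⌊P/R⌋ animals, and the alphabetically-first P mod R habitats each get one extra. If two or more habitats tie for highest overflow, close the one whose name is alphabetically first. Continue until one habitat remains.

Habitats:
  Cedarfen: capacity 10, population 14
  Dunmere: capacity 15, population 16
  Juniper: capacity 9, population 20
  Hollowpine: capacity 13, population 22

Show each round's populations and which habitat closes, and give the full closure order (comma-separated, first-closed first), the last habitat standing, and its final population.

Round 1: Cedarfen=14 Dunmere=16 Hollowpine=22 Juniper=20 → close Juniper (overflow 11)
  20÷3 = 6 each, +1 to first 2
Round 2: Cedarfen=21 Dunmere=23 Hollowpine=28 → close Hollowpine (overflow 15)
  28÷2 = 14 each, +1 to first 0
Round 3: Cedarfen=35 Dunmere=37 → close Cedarfen (overflow 25)
  35÷1 = 35 each, +1 to first 0

Closure order: Juniper, Hollowpine, Cedarfen
Last habitat: Dunmere with 72 animals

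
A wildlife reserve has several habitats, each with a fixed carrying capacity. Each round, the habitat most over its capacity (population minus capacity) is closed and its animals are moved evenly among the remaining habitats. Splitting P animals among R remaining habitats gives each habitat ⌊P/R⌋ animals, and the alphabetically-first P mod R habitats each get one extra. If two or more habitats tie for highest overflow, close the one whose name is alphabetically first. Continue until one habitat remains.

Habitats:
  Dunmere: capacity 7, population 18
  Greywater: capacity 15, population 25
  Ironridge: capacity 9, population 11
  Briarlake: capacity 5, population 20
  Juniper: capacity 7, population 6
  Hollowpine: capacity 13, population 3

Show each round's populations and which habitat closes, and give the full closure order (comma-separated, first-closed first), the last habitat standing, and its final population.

Closure order: Briarlake, Dunmere, Greywater, Ironridge, Juniper
Last habitat: Hollowpine with 83 animals

Round 1: Briarlake=20 Dunmere=18 Greywater=25 Hollowpine=3 Ironridge=11 Juniper=6 → close Briarlake (overflow 15)
  20÷5 = 4 each, +1 to first 0
Round 2: Dunmere=22 Greywater=29 Hollowpine=7 Ironridge=15 Juniper=10 → close Dunmere (overflow 15)
  22÷4 = 5 each, +1 to first 2
Round 3: Greywater=35 Hollowpine=13 Ironridge=20 Juniper=15 → close Greywater (overflow 20)
  35÷3 = 11 each, +1 to first 2
Round 4: Hollowpine=25 Ironridge=32 Juniper=26 → close Ironridge (overflow 23)
  32÷2 = 16 each, +1 to first 0
Round 5: Hollowpine=41 Juniper=42 → close Juniper (overflow 35)
  42÷1 = 42 each, +1 to first 0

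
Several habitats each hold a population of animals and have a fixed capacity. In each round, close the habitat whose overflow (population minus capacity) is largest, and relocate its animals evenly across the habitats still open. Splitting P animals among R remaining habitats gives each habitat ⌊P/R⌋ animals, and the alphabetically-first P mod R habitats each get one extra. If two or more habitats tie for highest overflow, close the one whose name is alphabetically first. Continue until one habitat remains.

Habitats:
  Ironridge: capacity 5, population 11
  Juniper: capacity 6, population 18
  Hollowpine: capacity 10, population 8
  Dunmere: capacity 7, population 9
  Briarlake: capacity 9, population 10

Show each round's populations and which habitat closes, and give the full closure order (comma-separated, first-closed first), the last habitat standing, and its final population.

Closure order: Juniper, Ironridge, Dunmere, Briarlake
Last habitat: Hollowpine with 56 animals

Round 1: Briarlake=10 Dunmere=9 Hollowpine=8 Ironridge=11 Juniper=18 → close Juniper (overflow 12)
  18÷4 = 4 each, +1 to first 2
Round 2: Briarlake=15 Dunmere=14 Hollowpine=12 Ironridge=15 → close Ironridge (overflow 10)
  15÷3 = 5 each, +1 to first 0
Round 3: Briarlake=20 Dunmere=19 Hollowpine=17 → close Dunmere (overflow 12)
  19÷2 = 9 each, +1 to first 1
Round 4: Briarlake=30 Hollowpine=26 → close Briarlake (overflow 21)
  30÷1 = 30 each, +1 to first 0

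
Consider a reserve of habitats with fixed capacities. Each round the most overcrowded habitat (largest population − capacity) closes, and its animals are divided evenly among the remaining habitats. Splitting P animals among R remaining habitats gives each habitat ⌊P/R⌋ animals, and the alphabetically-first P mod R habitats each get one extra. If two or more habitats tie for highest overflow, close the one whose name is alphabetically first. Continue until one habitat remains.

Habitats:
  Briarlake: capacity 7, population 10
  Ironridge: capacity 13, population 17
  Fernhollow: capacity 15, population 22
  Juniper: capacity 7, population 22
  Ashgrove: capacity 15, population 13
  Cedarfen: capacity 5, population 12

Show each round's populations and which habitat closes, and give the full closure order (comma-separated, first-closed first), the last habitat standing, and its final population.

Round 1: Ashgrove=13 Briarlake=10 Cedarfen=12 Fernhollow=22 Ironridge=17 Juniper=22 → close Juniper (overflow 15)
  22÷5 = 4 each, +1 to first 2
Round 2: Ashgrove=18 Briarlake=15 Cedarfen=16 Fernhollow=26 Ironridge=21 → close Cedarfen (overflow 11)
  16÷4 = 4 each, +1 to first 0
Round 3: Ashgrove=22 Briarlake=19 Fernhollow=30 Ironridge=25 → close Fernhollow (overflow 15)
  30÷3 = 10 each, +1 to first 0
Round 4: Ashgrove=32 Briarlake=29 Ironridge=35 → close Briarlake (overflow 22)
  29÷2 = 14 each, +1 to first 1
Round 5: Ashgrove=47 Ironridge=49 → close Ironridge (overflow 36)
  49÷1 = 49 each, +1 to first 0

Closure order: Juniper, Cedarfen, Fernhollow, Briarlake, Ironridge
Last habitat: Ashgrove with 96 animals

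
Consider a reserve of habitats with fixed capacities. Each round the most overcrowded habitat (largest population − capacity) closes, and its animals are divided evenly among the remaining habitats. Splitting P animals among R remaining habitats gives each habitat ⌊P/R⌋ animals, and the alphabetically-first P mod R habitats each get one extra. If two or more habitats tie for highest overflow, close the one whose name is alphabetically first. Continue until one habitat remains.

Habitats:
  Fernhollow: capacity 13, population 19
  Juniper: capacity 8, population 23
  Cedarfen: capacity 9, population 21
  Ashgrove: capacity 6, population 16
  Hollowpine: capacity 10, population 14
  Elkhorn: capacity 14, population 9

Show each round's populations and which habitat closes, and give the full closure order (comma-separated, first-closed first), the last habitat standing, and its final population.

Closure order: Juniper, Cedarfen, Ashgrove, Fernhollow, Hollowpine
Last habitat: Elkhorn with 102 animals

Round 1: Ashgrove=16 Cedarfen=21 Elkhorn=9 Fernhollow=19 Hollowpine=14 Juniper=23 → close Juniper (overflow 15)
  23÷5 = 4 each, +1 to first 3
Round 2: Ashgrove=21 Cedarfen=26 Elkhorn=14 Fernhollow=23 Hollowpine=18 → close Cedarfen (overflow 17)
  26÷4 = 6 each, +1 to first 2
Round 3: Ashgrove=28 Elkhorn=21 Fernhollow=29 Hollowpine=24 → close Ashgrove (overflow 22)
  28÷3 = 9 each, +1 to first 1
Round 4: Elkhorn=31 Fernhollow=38 Hollowpine=33 → close Fernhollow (overflow 25)
  38÷2 = 19 each, +1 to first 0
Round 5: Elkhorn=50 Hollowpine=52 → close Hollowpine (overflow 42)
  52÷1 = 52 each, +1 to first 0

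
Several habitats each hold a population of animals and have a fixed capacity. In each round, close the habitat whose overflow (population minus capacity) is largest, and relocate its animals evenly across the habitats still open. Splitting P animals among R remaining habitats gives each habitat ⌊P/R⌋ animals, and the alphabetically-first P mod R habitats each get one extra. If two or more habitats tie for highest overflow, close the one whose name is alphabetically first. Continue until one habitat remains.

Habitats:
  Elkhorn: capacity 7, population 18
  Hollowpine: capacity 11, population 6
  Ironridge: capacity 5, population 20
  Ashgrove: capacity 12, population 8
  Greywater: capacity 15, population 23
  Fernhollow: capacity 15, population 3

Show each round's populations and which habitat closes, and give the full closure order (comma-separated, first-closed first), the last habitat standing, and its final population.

Round 1: Ashgrove=8 Elkhorn=18 Fernhollow=3 Greywater=23 Hollowpine=6 Ironridge=20 → close Ironridge (overflow 15)
  20÷5 = 4 each, +1 to first 0
Round 2: Ashgrove=12 Elkhorn=22 Fernhollow=7 Greywater=27 Hollowpine=10 → close Elkhorn (overflow 15)
  22÷4 = 5 each, +1 to first 2
Round 3: Ashgrove=18 Fernhollow=13 Greywater=32 Hollowpine=15 → close Greywater (overflow 17)
  32÷3 = 10 each, +1 to first 2
Round 4: Ashgrove=29 Fernhollow=24 Hollowpine=25 → close Ashgrove (overflow 17)
  29÷2 = 14 each, +1 to first 1
Round 5: Fernhollow=39 Hollowpine=39 → close Hollowpine (overflow 28)
  39÷1 = 39 each, +1 to first 0

Closure order: Ironridge, Elkhorn, Greywater, Ashgrove, Hollowpine
Last habitat: Fernhollow with 78 animals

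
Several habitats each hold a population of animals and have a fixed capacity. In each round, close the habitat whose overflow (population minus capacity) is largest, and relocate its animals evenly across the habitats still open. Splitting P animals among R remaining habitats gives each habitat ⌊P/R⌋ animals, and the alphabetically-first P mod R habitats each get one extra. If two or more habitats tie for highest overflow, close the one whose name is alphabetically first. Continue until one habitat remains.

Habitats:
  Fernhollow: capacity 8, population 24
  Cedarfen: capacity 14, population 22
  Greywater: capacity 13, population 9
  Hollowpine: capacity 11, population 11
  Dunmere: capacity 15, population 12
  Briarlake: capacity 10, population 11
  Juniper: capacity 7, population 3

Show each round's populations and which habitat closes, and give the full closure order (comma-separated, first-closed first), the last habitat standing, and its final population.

Closure order: Fernhollow, Cedarfen, Briarlake, Hollowpine, Dunmere, Greywater
Last habitat: Juniper with 92 animals

Round 1: Briarlake=11 Cedarfen=22 Dunmere=12 Fernhollow=24 Greywater=9 Hollowpine=11 Juniper=3 → close Fernhollow (overflow 16)
  24÷6 = 4 each, +1 to first 0
Round 2: Briarlake=15 Cedarfen=26 Dunmere=16 Greywater=13 Hollowpine=15 Juniper=7 → close Cedarfen (overflow 12)
  26÷5 = 5 each, +1 to first 1
Round 3: Briarlake=21 Dunmere=21 Greywater=18 Hollowpine=20 Juniper=12 → close Briarlake (overflow 11)
  21÷4 = 5 each, +1 to first 1
Round 4: Dunmere=27 Greywater=23 Hollowpine=25 Juniper=17 → close Hollowpine (overflow 14)
  25÷3 = 8 each, +1 to first 1
Round 5: Dunmere=36 Greywater=31 Juniper=25 → close Dunmere (overflow 21)
  36÷2 = 18 each, +1 to first 0
Round 6: Greywater=49 Juniper=43 → close Greywater (overflow 36)
  49÷1 = 49 each, +1 to first 0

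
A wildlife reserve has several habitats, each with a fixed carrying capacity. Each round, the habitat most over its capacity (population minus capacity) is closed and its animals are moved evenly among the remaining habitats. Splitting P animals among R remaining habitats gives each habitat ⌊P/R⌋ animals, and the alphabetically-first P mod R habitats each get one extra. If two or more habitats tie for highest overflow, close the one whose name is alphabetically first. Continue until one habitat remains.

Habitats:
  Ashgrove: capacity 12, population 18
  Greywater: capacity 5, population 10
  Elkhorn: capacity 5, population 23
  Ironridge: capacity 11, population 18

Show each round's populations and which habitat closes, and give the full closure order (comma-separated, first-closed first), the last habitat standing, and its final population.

Round 1: Ashgrove=18 Elkhorn=23 Greywater=10 Ironridge=18 → close Elkhorn (overflow 18)
  23÷3 = 7 each, +1 to first 2
Round 2: Ashgrove=26 Greywater=18 Ironridge=25 → close Ashgrove (overflow 14)
  26÷2 = 13 each, +1 to first 0
Round 3: Greywater=31 Ironridge=38 → close Ironridge (overflow 27)
  38÷1 = 38 each, +1 to first 0

Closure order: Elkhorn, Ashgrove, Ironridge
Last habitat: Greywater with 69 animals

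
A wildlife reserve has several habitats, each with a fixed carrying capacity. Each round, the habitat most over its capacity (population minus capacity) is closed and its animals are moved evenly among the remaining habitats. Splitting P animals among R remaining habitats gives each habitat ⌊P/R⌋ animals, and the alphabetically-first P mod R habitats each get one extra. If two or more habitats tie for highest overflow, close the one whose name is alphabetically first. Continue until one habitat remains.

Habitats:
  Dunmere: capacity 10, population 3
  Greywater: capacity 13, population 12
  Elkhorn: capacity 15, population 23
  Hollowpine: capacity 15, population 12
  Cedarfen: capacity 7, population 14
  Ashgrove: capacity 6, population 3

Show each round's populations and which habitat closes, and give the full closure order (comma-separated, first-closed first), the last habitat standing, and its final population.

Round 1: Ashgrove=3 Cedarfen=14 Dunmere=3 Elkhorn=23 Greywater=12 Hollowpine=12 → close Elkhorn (overflow 8)
  23÷5 = 4 each, +1 to first 3
Round 2: Ashgrove=8 Cedarfen=19 Dunmere=8 Greywater=16 Hollowpine=16 → close Cedarfen (overflow 12)
  19÷4 = 4 each, +1 to first 3
Round 3: Ashgrove=13 Dunmere=13 Greywater=21 Hollowpine=20 → close Greywater (overflow 8)
  21÷3 = 7 each, +1 to first 0
Round 4: Ashgrove=20 Dunmere=20 Hollowpine=27 → close Ashgrove (overflow 14)
  20÷2 = 10 each, +1 to first 0
Round 5: Dunmere=30 Hollowpine=37 → close Hollowpine (overflow 22)
  37÷1 = 37 each, +1 to first 0

Closure order: Elkhorn, Cedarfen, Greywater, Ashgrove, Hollowpine
Last habitat: Dunmere with 67 animals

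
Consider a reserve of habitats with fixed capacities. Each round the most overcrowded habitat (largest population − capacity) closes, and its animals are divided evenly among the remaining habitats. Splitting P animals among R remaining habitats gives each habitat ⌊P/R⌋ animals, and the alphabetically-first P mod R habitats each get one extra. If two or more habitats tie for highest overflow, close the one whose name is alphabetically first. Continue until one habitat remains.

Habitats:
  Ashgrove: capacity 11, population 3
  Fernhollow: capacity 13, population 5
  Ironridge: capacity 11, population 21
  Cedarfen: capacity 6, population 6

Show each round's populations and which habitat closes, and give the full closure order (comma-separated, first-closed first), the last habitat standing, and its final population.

Round 1: Ashgrove=3 Cedarfen=6 Fernhollow=5 Ironridge=21 → close Ironridge (overflow 10)
  21÷3 = 7 each, +1 to first 0
Round 2: Ashgrove=10 Cedarfen=13 Fernhollow=12 → close Cedarfen (overflow 7)
  13÷2 = 6 each, +1 to first 1
Round 3: Ashgrove=17 Fernhollow=18 → close Ashgrove (overflow 6)
  17÷1 = 17 each, +1 to first 0

Closure order: Ironridge, Cedarfen, Ashgrove
Last habitat: Fernhollow with 35 animals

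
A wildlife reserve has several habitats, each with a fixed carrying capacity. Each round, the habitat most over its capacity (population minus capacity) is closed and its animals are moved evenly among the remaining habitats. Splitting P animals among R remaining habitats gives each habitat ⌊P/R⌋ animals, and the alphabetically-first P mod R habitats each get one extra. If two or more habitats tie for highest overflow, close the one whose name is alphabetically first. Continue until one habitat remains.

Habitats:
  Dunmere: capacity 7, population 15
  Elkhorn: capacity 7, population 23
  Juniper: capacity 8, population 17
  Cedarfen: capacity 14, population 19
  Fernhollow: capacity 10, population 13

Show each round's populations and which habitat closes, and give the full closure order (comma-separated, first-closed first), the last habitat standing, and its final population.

Round 1: Cedarfen=19 Dunmere=15 Elkhorn=23 Fernhollow=13 Juniper=17 → close Elkhorn (overflow 16)
  23÷4 = 5 each, +1 to first 3
Round 2: Cedarfen=25 Dunmere=21 Fernhollow=19 Juniper=22 → close Dunmere (overflow 14)
  21÷3 = 7 each, +1 to first 0
Round 3: Cedarfen=32 Fernhollow=26 Juniper=29 → close Juniper (overflow 21)
  29÷2 = 14 each, +1 to first 1
Round 4: Cedarfen=47 Fernhollow=40 → close Cedarfen (overflow 33)
  47÷1 = 47 each, +1 to first 0

Closure order: Elkhorn, Dunmere, Juniper, Cedarfen
Last habitat: Fernhollow with 87 animals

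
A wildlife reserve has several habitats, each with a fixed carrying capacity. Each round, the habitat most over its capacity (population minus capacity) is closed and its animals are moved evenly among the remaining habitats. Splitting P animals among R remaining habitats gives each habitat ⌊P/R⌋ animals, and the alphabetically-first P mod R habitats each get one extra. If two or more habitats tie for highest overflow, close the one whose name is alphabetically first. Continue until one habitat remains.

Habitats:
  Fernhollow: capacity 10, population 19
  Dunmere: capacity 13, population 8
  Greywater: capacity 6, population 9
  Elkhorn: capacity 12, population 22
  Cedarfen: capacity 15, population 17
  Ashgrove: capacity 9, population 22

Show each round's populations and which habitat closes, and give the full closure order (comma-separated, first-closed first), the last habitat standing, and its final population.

Round 1: Ashgrove=22 Cedarfen=17 Dunmere=8 Elkhorn=22 Fernhollow=19 Greywater=9 → close Ashgrove (overflow 13)
  22÷5 = 4 each, +1 to first 2
Round 2: Cedarfen=22 Dunmere=13 Elkhorn=26 Fernhollow=23 Greywater=13 → close Elkhorn (overflow 14)
  26÷4 = 6 each, +1 to first 2
Round 3: Cedarfen=29 Dunmere=20 Fernhollow=29 Greywater=19 → close Fernhollow (overflow 19)
  29÷3 = 9 each, +1 to first 2
Round 4: Cedarfen=39 Dunmere=30 Greywater=28 → close Cedarfen (overflow 24)
  39÷2 = 19 each, +1 to first 1
Round 5: Dunmere=50 Greywater=47 → close Greywater (overflow 41)
  47÷1 = 47 each, +1 to first 0

Closure order: Ashgrove, Elkhorn, Fernhollow, Cedarfen, Greywater
Last habitat: Dunmere with 97 animals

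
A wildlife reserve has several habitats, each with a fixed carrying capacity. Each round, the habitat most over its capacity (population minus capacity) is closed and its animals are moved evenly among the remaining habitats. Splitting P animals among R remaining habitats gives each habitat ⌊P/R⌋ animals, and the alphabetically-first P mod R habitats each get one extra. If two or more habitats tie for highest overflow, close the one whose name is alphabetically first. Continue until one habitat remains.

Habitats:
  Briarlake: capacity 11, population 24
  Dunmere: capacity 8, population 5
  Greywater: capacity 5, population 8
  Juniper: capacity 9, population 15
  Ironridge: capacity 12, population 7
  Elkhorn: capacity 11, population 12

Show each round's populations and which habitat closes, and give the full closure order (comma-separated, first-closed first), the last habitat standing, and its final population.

Closure order: Briarlake, Juniper, Greywater, Elkhorn, Dunmere
Last habitat: Ironridge with 71 animals

Round 1: Briarlake=24 Dunmere=5 Elkhorn=12 Greywater=8 Ironridge=7 Juniper=15 → close Briarlake (overflow 13)
  24÷5 = 4 each, +1 to first 4
Round 2: Dunmere=10 Elkhorn=17 Greywater=13 Ironridge=12 Juniper=19 → close Juniper (overflow 10)
  19÷4 = 4 each, +1 to first 3
Round 3: Dunmere=15 Elkhorn=22 Greywater=18 Ironridge=16 → close Greywater (overflow 13)
  18÷3 = 6 each, +1 to first 0
Round 4: Dunmere=21 Elkhorn=28 Ironridge=22 → close Elkhorn (overflow 17)
  28÷2 = 14 each, +1 to first 0
Round 5: Dunmere=35 Ironridge=36 → close Dunmere (overflow 27)
  35÷1 = 35 each, +1 to first 0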